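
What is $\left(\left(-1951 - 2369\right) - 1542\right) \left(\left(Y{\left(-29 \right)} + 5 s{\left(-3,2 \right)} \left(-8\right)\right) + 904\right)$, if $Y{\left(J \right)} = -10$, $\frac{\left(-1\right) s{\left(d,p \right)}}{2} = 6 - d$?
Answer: $-9461268$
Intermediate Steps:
$s{\left(d,p \right)} = -12 + 2 d$ ($s{\left(d,p \right)} = - 2 \left(6 - d\right) = -12 + 2 d$)
$\left(\left(-1951 - 2369\right) - 1542\right) \left(\left(Y{\left(-29 \right)} + 5 s{\left(-3,2 \right)} \left(-8\right)\right) + 904\right) = \left(\left(-1951 - 2369\right) - 1542\right) \left(\left(-10 + 5 \left(-12 + 2 \left(-3\right)\right) \left(-8\right)\right) + 904\right) = \left(-4320 - 1542\right) \left(\left(-10 + 5 \left(-12 - 6\right) \left(-8\right)\right) + 904\right) = - 5862 \left(\left(-10 + 5 \left(-18\right) \left(-8\right)\right) + 904\right) = - 5862 \left(\left(-10 - -720\right) + 904\right) = - 5862 \left(\left(-10 + 720\right) + 904\right) = - 5862 \left(710 + 904\right) = \left(-5862\right) 1614 = -9461268$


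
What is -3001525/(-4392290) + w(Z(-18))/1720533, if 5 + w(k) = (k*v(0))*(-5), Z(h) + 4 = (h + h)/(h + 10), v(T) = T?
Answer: 1032840170275/1511415978114 ≈ 0.68336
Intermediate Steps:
Z(h) = -4 + 2*h/(10 + h) (Z(h) = -4 + (h + h)/(h + 10) = -4 + (2*h)/(10 + h) = -4 + 2*h/(10 + h))
w(k) = -5 (w(k) = -5 + (k*0)*(-5) = -5 + 0*(-5) = -5 + 0 = -5)
-3001525/(-4392290) + w(Z(-18))/1720533 = -3001525/(-4392290) - 5/1720533 = -3001525*(-1/4392290) - 5*1/1720533 = 600305/878458 - 5/1720533 = 1032840170275/1511415978114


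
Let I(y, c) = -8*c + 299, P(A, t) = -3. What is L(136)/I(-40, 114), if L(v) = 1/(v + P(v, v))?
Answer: -1/81529 ≈ -1.2266e-5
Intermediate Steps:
I(y, c) = 299 - 8*c
L(v) = 1/(-3 + v) (L(v) = 1/(v - 3) = 1/(-3 + v))
L(136)/I(-40, 114) = 1/((-3 + 136)*(299 - 8*114)) = 1/(133*(299 - 912)) = (1/133)/(-613) = (1/133)*(-1/613) = -1/81529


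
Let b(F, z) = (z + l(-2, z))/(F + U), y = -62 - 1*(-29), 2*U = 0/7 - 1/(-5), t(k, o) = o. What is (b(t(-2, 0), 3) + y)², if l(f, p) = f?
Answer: 529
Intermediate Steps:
U = ⅒ (U = (0/7 - 1/(-5))/2 = (0*(⅐) - 1*(-⅕))/2 = (0 + ⅕)/2 = (½)*(⅕) = ⅒ ≈ 0.10000)
y = -33 (y = -62 + 29 = -33)
b(F, z) = (-2 + z)/(⅒ + F) (b(F, z) = (z - 2)/(F + ⅒) = (-2 + z)/(⅒ + F))
(b(t(-2, 0), 3) + y)² = (10*(-2 + 3)/(1 + 10*0) - 33)² = (10*1/(1 + 0) - 33)² = (10*1/1 - 33)² = (10*1*1 - 33)² = (10 - 33)² = (-23)² = 529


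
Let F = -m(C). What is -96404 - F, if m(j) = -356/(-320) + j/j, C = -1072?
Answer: -7712151/80 ≈ -96402.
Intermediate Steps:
m(j) = 169/80 (m(j) = -356*(-1/320) + 1 = 89/80 + 1 = 169/80)
F = -169/80 (F = -1*169/80 = -169/80 ≈ -2.1125)
-96404 - F = -96404 - 1*(-169/80) = -96404 + 169/80 = -7712151/80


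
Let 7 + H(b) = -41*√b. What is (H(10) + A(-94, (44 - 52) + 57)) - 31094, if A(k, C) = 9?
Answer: -31092 - 41*√10 ≈ -31222.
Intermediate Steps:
H(b) = -7 - 41*√b
(H(10) + A(-94, (44 - 52) + 57)) - 31094 = ((-7 - 41*√10) + 9) - 31094 = (2 - 41*√10) - 31094 = -31092 - 41*√10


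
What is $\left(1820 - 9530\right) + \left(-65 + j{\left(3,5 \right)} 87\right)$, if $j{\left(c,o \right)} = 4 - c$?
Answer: $-7688$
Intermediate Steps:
$\left(1820 - 9530\right) + \left(-65 + j{\left(3,5 \right)} 87\right) = \left(1820 - 9530\right) - \left(65 - \left(4 - 3\right) 87\right) = -7710 - \left(65 - \left(4 - 3\right) 87\right) = -7710 + \left(-65 + 1 \cdot 87\right) = -7710 + \left(-65 + 87\right) = -7710 + 22 = -7688$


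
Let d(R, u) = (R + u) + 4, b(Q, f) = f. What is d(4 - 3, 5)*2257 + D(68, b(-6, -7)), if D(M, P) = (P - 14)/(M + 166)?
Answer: 1760453/78 ≈ 22570.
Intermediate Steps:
d(R, u) = 4 + R + u
D(M, P) = (-14 + P)/(166 + M)
d(4 - 3, 5)*2257 + D(68, b(-6, -7)) = (4 + (4 - 3) + 5)*2257 + (-14 - 7)/(166 + 68) = (4 + 1 + 5)*2257 - 21/234 = 10*2257 + (1/234)*(-21) = 22570 - 7/78 = 1760453/78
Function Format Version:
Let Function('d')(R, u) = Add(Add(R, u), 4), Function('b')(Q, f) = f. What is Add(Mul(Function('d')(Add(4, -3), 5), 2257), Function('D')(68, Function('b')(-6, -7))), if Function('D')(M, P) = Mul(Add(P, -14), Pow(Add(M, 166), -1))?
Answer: Rational(1760453, 78) ≈ 22570.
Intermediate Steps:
Function('d')(R, u) = Add(4, R, u)
Function('D')(M, P) = Mul(Pow(Add(166, M), -1), Add(-14, P)) (Function('D')(M, P) = Mul(Add(-14, P), Pow(Add(166, M), -1)) = Mul(Pow(Add(166, M), -1), Add(-14, P)))
Add(Mul(Function('d')(Add(4, -3), 5), 2257), Function('D')(68, Function('b')(-6, -7))) = Add(Mul(Add(4, Add(4, -3), 5), 2257), Mul(Pow(Add(166, 68), -1), Add(-14, -7))) = Add(Mul(Add(4, 1, 5), 2257), Mul(Pow(234, -1), -21)) = Add(Mul(10, 2257), Mul(Rational(1, 234), -21)) = Add(22570, Rational(-7, 78)) = Rational(1760453, 78)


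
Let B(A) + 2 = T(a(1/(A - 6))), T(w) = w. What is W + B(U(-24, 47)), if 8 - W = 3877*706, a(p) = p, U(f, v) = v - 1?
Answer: -109486239/40 ≈ -2.7372e+6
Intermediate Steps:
U(f, v) = -1 + v
B(A) = -2 + 1/(-6 + A) (B(A) = -2 + 1/(A - 6) = -2 + 1/(-6 + A))
W = -2737154 (W = 8 - 3877*706 = 8 - 1*2737162 = 8 - 2737162 = -2737154)
W + B(U(-24, 47)) = -2737154 + (13 - 2*(-1 + 47))/(-6 + (-1 + 47)) = -2737154 + (13 - 2*46)/(-6 + 46) = -2737154 + (13 - 92)/40 = -2737154 + (1/40)*(-79) = -2737154 - 79/40 = -109486239/40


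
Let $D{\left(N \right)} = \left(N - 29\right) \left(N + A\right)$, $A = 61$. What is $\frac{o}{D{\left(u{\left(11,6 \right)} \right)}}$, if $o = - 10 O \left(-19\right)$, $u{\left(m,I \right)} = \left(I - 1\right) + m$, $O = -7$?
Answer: $\frac{190}{143} \approx 1.3287$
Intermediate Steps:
$u{\left(m,I \right)} = -1 + I + m$ ($u{\left(m,I \right)} = \left(-1 + I\right) + m = -1 + I + m$)
$D{\left(N \right)} = \left(-29 + N\right) \left(61 + N\right)$ ($D{\left(N \right)} = \left(N - 29\right) \left(N + 61\right) = \left(-29 + N\right) \left(61 + N\right)$)
$o = -1330$ ($o = \left(-10\right) \left(-7\right) \left(-19\right) = 70 \left(-19\right) = -1330$)
$\frac{o}{D{\left(u{\left(11,6 \right)} \right)}} = - \frac{1330}{-1769 + \left(-1 + 6 + 11\right)^{2} + 32 \left(-1 + 6 + 11\right)} = - \frac{1330}{-1769 + 16^{2} + 32 \cdot 16} = - \frac{1330}{-1769 + 256 + 512} = - \frac{1330}{-1001} = \left(-1330\right) \left(- \frac{1}{1001}\right) = \frac{190}{143}$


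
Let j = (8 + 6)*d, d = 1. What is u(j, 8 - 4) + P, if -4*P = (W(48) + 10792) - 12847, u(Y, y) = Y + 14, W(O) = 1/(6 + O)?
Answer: 117017/216 ≈ 541.75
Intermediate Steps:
j = 14 (j = (8 + 6)*1 = 14*1 = 14)
u(Y, y) = 14 + Y
P = 110969/216 (P = -((1/(6 + 48) + 10792) - 12847)/4 = -((1/54 + 10792) - 12847)/4 = -(582769/54 - 12847)/4 = -¼*(-110969/54) = 110969/216 ≈ 513.75)
u(j, 8 - 4) + P = (14 + 14) + 110969/216 = 28 + 110969/216 = 117017/216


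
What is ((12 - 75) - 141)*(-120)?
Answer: 24480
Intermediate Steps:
((12 - 75) - 141)*(-120) = (-63 - 141)*(-120) = -204*(-120) = 24480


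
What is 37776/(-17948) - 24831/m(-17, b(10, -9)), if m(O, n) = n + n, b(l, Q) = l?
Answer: -111605577/89740 ≈ -1243.7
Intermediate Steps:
m(O, n) = 2*n
37776/(-17948) - 24831/m(-17, b(10, -9)) = 37776/(-17948) - 24831/(2*10) = 37776*(-1/17948) - 24831/20 = -9444/4487 - 24831*1/20 = -9444/4487 - 24831/20 = -111605577/89740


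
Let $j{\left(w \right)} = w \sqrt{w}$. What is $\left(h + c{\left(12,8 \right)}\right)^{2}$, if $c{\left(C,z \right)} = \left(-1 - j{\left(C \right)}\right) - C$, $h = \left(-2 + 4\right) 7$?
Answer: $1729 - 48 \sqrt{3} \approx 1645.9$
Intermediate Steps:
$h = 14$ ($h = 2 \cdot 7 = 14$)
$j{\left(w \right)} = w^{\frac{3}{2}}$
$c{\left(C,z \right)} = -1 - C - C^{\frac{3}{2}}$ ($c{\left(C,z \right)} = \left(-1 - C^{\frac{3}{2}}\right) - C = -1 - C - C^{\frac{3}{2}}$)
$\left(h + c{\left(12,8 \right)}\right)^{2} = \left(14 - \left(13 + 12^{\frac{3}{2}}\right)\right)^{2} = \left(14 - \left(13 + 24 \sqrt{3}\right)\right)^{2} = \left(1 - 24 \sqrt{3}\right)^{2}$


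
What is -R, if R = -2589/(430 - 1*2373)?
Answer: -2589/1943 ≈ -1.3325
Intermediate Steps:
R = 2589/1943 (R = -2589/(430 - 2373) = -2589/(-1943) = -2589*(-1/1943) = 2589/1943 ≈ 1.3325)
-R = -1*2589/1943 = -2589/1943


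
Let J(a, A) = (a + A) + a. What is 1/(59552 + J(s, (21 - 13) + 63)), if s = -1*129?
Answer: 1/59365 ≈ 1.6845e-5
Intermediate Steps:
s = -129
J(a, A) = A + 2*a (J(a, A) = (A + a) + a = A + 2*a)
1/(59552 + J(s, (21 - 13) + 63)) = 1/(59552 + (((21 - 13) + 63) + 2*(-129))) = 1/(59552 + ((8 + 63) - 258)) = 1/(59552 + (71 - 258)) = 1/(59552 - 187) = 1/59365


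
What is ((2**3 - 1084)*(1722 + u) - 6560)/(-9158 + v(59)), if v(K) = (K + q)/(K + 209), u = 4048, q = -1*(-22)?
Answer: 1665641440/2454263 ≈ 678.67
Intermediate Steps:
q = 22
v(K) = (22 + K)/(209 + K) (v(K) = (K + 22)/(K + 209) = (22 + K)/(209 + K))
((2**3 - 1084)*(1722 + u) - 6560)/(-9158 + v(59)) = ((2**3 - 1084)*(1722 + 4048) - 6560)/(-9158 + (22 + 59)/(209 + 59)) = ((8 - 1084)*5770 - 6560)/(-9158 + 81/268) = (-1076*5770 - 6560)/(-9158 + (1/268)*81) = (-6208520 - 6560)/(-9158 + 81/268) = -6215080/(-2454263/268) = -6215080*(-268/2454263) = 1665641440/2454263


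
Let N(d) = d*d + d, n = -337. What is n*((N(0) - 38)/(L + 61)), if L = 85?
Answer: 6403/73 ≈ 87.712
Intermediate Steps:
N(d) = d + d² (N(d) = d² + d = d + d²)
n*((N(0) - 38)/(L + 61)) = -337*(0*(1 + 0) - 38)/(85 + 61) = -337*(0*1 - 38)/146 = -337*(0 - 38)/146 = -(-12806)/146 = -337*(-19/73) = 6403/73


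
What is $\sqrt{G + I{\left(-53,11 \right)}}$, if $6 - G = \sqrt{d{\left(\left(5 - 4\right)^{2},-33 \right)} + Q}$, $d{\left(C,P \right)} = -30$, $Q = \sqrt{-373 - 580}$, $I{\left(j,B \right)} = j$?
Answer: $\sqrt{-47 - \sqrt{-30 + i \sqrt{953}}} \approx 0.42846 - 7.0525 i$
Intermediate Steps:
$Q = i \sqrt{953}$ ($Q = \sqrt{-953} = i \sqrt{953} \approx 30.871 i$)
$G = 6 - \sqrt{-30 + i \sqrt{953}} \approx 3.4459 - 6.0434 i$
$\sqrt{G + I{\left(-53,11 \right)}} = \sqrt{\left(6 - \sqrt{-30 + i \sqrt{953}}\right) - 53} = \sqrt{-47 - \sqrt{-30 + i \sqrt{953}}}$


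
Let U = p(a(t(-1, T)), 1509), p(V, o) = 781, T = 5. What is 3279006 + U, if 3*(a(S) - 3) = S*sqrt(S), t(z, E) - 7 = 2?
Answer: 3279787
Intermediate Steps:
t(z, E) = 9 (t(z, E) = 7 + 2 = 9)
a(S) = 3 + S**(3/2)/3 (a(S) = 3 + (S*sqrt(S))/3 = 3 + S**(3/2)/3)
U = 781
3279006 + U = 3279006 + 781 = 3279787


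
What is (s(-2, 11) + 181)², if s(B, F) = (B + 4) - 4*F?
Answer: 19321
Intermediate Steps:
s(B, F) = 4 + B - 4*F (s(B, F) = (4 + B) - 4*F = 4 + B - 4*F)
(s(-2, 11) + 181)² = ((4 - 2 - 4*11) + 181)² = ((4 - 2 - 44) + 181)² = (-42 + 181)² = 139² = 19321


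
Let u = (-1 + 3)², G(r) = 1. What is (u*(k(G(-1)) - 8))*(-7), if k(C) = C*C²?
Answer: 196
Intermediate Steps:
u = 4 (u = 2² = 4)
k(C) = C³
(u*(k(G(-1)) - 8))*(-7) = (4*(1³ - 8))*(-7) = (4*(1 - 8))*(-7) = (4*(-7))*(-7) = -28*(-7) = 196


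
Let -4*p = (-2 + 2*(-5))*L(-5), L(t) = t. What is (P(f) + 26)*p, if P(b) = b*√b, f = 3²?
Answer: -795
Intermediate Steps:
f = 9
p = -15 (p = -(-2 + 2*(-5))*(-5)/4 = -(-2 - 10)*(-5)/4 = -(-3)*(-5) = -¼*60 = -15)
P(b) = b^(3/2)
(P(f) + 26)*p = (9^(3/2) + 26)*(-15) = (27 + 26)*(-15) = 53*(-15) = -795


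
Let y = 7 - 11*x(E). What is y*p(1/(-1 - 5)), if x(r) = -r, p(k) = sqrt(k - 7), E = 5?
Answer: 31*I*sqrt(258)/3 ≈ 165.98*I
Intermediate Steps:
p(k) = sqrt(-7 + k)
y = 62 (y = 7 - (-11)*5 = 7 - 11*(-5) = 7 + 55 = 62)
y*p(1/(-1 - 5)) = 62*sqrt(-7 + 1/(-1 - 5)) = 62*sqrt(-7 + 1/(-6)) = 62*sqrt(-7 - 1/6) = 62*sqrt(-43/6) = 62*(I*sqrt(258)/6) = 31*I*sqrt(258)/3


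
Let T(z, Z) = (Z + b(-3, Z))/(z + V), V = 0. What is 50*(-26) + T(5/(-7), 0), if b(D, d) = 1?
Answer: -6507/5 ≈ -1301.4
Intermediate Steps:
T(z, Z) = (1 + Z)/z (T(z, Z) = (Z + 1)/(z + 0) = (1 + Z)/z)
50*(-26) + T(5/(-7), 0) = 50*(-26) + (1 + 0)/((5/(-7))) = -1300 + 1/(5*(-1/7)) = -1300 + 1/(-5/7) = -1300 - 7/5*1 = -1300 - 7/5 = -6507/5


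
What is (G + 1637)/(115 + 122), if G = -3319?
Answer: -1682/237 ≈ -7.0970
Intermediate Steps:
(G + 1637)/(115 + 122) = (-3319 + 1637)/(115 + 122) = -1682/237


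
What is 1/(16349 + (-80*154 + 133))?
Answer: 1/4162 ≈ 0.00024027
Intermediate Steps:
1/(16349 + (-80*154 + 133)) = 1/(16349 + (-12320 + 133)) = 1/(16349 - 12187) = 1/4162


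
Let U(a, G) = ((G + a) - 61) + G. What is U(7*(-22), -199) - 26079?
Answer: -26692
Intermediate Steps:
U(a, G) = -61 + a + 2*G (U(a, G) = (-61 + G + a) + G = -61 + a + 2*G)
U(7*(-22), -199) - 26079 = (-61 + 7*(-22) + 2*(-199)) - 26079 = (-61 - 154 - 398) - 26079 = -613 - 26079 = -26692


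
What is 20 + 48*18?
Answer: 884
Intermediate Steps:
20 + 48*18 = 20 + 864 = 884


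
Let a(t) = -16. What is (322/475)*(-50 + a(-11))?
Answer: -21252/475 ≈ -44.741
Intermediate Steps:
(322/475)*(-50 + a(-11)) = (322/475)*(-50 - 16) = (322*(1/475))*(-66) = (322/475)*(-66) = -21252/475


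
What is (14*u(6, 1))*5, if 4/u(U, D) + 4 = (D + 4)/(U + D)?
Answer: -1960/23 ≈ -85.217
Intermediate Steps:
u(U, D) = 4/(-4 + (4 + D)/(D + U)) (u(U, D) = 4/(-4 + (D + 4)/(U + D)) = 4/(-4 + (4 + D)/(D + U)))
(14*u(6, 1))*5 = (14*(4*(-1*1 - 1*6)/(-4 + 3*1 + 4*6)))*5 = (14*(4*(-1 - 6)/(-4 + 3 + 24)))*5 = (14*(4*(-7)/23))*5 = (14*(4*(1/23)*(-7)))*5 = (14*(-28/23))*5 = -392/23*5 = -1960/23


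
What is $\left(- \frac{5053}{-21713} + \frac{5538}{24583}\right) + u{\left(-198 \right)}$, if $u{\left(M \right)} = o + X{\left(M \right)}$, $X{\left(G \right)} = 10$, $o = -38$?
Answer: $- \frac{1130854963}{41059283} \approx -27.542$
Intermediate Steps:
$u{\left(M \right)} = -28$ ($u{\left(M \right)} = -38 + 10 = -28$)
$\left(- \frac{5053}{-21713} + \frac{5538}{24583}\right) + u{\left(-198 \right)} = \left(- \frac{5053}{-21713} + \frac{5538}{24583}\right) - 28 = \left(\left(-5053\right) \left(- \frac{1}{21713}\right) + 5538 \cdot \frac{1}{24583}\right) - 28 = \left(\frac{5053}{21713} + \frac{426}{1891}\right) - 28 = \frac{18804961}{41059283} - 28 = - \frac{1130854963}{41059283}$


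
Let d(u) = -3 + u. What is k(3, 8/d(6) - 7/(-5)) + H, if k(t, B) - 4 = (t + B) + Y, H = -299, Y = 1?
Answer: -4304/15 ≈ -286.93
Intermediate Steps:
k(t, B) = 5 + B + t (k(t, B) = 4 + ((t + B) + 1) = 4 + ((B + t) + 1) = 4 + (1 + B + t) = 5 + B + t)
k(3, 8/d(6) - 7/(-5)) + H = (5 + (8/(-3 + 6) - 7/(-5)) + 3) - 299 = (5 + (8/3 - 7*(-⅕)) + 3) - 299 = (5 + (8*(⅓) + 7/5) + 3) - 299 = (5 + (8/3 + 7/5) + 3) - 299 = (5 + 61/15 + 3) - 299 = 181/15 - 299 = -4304/15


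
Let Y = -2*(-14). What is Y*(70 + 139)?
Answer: 5852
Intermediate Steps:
Y = 28
Y*(70 + 139) = 28*(70 + 139) = 28*209 = 5852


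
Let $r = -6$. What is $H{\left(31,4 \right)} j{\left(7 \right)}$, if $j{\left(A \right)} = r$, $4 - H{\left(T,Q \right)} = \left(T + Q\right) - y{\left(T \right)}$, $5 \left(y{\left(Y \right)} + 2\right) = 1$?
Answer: $\frac{984}{5} \approx 196.8$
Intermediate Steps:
$y{\left(Y \right)} = - \frac{9}{5}$ ($y{\left(Y \right)} = -2 + \frac{1}{5} \cdot 1 = -2 + \frac{1}{5} = - \frac{9}{5}$)
$H{\left(T,Q \right)} = \frac{11}{5} - Q - T$ ($H{\left(T,Q \right)} = 4 - \left(\left(T + Q\right) - - \frac{9}{5}\right) = 4 - \left(\left(Q + T\right) + \frac{9}{5}\right) = 4 - \left(\frac{9}{5} + Q + T\right) = \frac{11}{5} - Q - T$)
$j{\left(A \right)} = -6$
$H{\left(31,4 \right)} j{\left(7 \right)} = \left(\frac{11}{5} - 4 - 31\right) \left(-6\right) = \left(- \frac{164}{5}\right) \left(-6\right) = \frac{984}{5}$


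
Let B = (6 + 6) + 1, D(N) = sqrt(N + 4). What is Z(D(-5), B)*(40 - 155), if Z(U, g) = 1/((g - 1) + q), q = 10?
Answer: -115/22 ≈ -5.2273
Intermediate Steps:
D(N) = sqrt(4 + N)
B = 13 (B = 12 + 1 = 13)
Z(U, g) = 1/(9 + g) (Z(U, g) = 1/((g - 1) + 10) = 1/((-1 + g) + 10) = 1/(9 + g))
Z(D(-5), B)*(40 - 155) = (40 - 155)/(9 + 13) = -115/22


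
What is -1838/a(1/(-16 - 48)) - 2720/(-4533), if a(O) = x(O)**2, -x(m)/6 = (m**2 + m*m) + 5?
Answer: -2056319000608/1426237023519 ≈ -1.4418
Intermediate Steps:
x(m) = -30 - 12*m**2 (x(m) = -6*((m**2 + m*m) + 5) = -6*((m**2 + m**2) + 5) = -6*(2*m**2 + 5) = -6*(5 + 2*m**2) = -30 - 12*m**2)
a(O) = (-30 - 12*O**2)**2
-1838/a(1/(-16 - 48)) - 2720/(-4533) = -1838*1/(36*(5 + 2*(1/(-16 - 48))**2)**2) - 2720/(-4533) = -1838*1/(36*(5 + 2*(1/(-64))**2)**2) - 2720*(-1/4533) = -1838*1/(36*(5 + 2*(-1/64)**2)**2) + 2720/4533 = -1838*1/(36*(5 + 2*(1/4096))**2) + 2720/4533 = -1838*1/(36*(5 + 1/2048)**2) + 2720/4533 = -1838/(36*(10241/2048)**2) + 2720/4533 = -1838/(36*(104878081/4194304)) + 2720/4533 = -1838/943902729/1048576 + 2720/4533 = -1838*1048576/943902729 + 2720/4533 = -1927282688/943902729 + 2720/4533 = -2056319000608/1426237023519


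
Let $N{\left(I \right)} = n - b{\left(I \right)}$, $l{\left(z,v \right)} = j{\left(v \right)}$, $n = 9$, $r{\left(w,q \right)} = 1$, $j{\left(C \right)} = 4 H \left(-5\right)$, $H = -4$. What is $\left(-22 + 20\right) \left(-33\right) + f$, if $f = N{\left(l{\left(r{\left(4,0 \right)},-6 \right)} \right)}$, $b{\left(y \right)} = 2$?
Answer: $73$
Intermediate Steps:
$j{\left(C \right)} = 80$ ($j{\left(C \right)} = 4 \left(-4\right) \left(-5\right) = \left(-16\right) \left(-5\right) = 80$)
$l{\left(z,v \right)} = 80$
$N{\left(I \right)} = 7$ ($N{\left(I \right)} = 9 - 2 = 7$)
$f = 7$
$\left(-22 + 20\right) \left(-33\right) + f = \left(-22 + 20\right) \left(-33\right) + 7 = \left(-2\right) \left(-33\right) + 7 = 66 + 7 = 73$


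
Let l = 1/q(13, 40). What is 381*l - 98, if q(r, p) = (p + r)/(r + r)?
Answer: 4712/53 ≈ 88.906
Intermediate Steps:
q(r, p) = (p + r)/(2*r) (q(r, p) = (p + r)/((2*r)) = (p + r)*(1/(2*r)) = (p + r)/(2*r))
l = 26/53 (l = 1/((1/2)*(40 + 13)/13) = 1/((1/2)*(1/13)*53) = 1/(53/26) = 26/53 ≈ 0.49057)
381*l - 98 = 381*(26/53) - 98 = 9906/53 - 98 = 4712/53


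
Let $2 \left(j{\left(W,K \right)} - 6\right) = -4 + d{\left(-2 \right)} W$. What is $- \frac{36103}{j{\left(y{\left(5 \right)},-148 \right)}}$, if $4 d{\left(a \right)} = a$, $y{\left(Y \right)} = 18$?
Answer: $72206$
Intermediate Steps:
$d{\left(a \right)} = \frac{a}{4}$
$j{\left(W,K \right)} = 4 - \frac{W}{4}$ ($j{\left(W,K \right)} = 6 + \frac{-4 + \frac{1}{4} \left(-2\right) W}{2} = 6 + \frac{-4 - \frac{W}{2}}{2} = 6 - \left(2 + \frac{W}{4}\right) = 4 - \frac{W}{4}$)
$- \frac{36103}{j{\left(y{\left(5 \right)},-148 \right)}} = - \frac{36103}{4 - \frac{9}{2}} = - \frac{36103}{- \frac{1}{2}} = \left(-36103\right) \left(-2\right) = 72206$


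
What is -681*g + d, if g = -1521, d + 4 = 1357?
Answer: 1037154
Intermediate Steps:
d = 1353 (d = -4 + 1357 = 1353)
-681*g + d = -681*(-1521) + 1353 = 1035801 + 1353 = 1037154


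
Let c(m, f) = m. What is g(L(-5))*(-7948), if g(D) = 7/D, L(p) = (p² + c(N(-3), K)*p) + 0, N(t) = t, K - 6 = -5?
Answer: -13909/10 ≈ -1390.9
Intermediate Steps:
K = 1 (K = 6 - 5 = 1)
L(p) = p² - 3*p (L(p) = (p² - 3*p) + 0 = p² - 3*p)
g(L(-5))*(-7948) = (7/((-5*(-3 - 5))))*(-7948) = (7/((-5*(-8))))*(-7948) = (7/40)*(-7948) = -13909/10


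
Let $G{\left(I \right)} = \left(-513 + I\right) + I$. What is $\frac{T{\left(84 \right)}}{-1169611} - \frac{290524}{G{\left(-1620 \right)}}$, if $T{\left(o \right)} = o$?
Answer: $\frac{339799750912}{4389550083} \approx 77.411$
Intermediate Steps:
$G{\left(I \right)} = -513 + 2 I$
$\frac{T{\left(84 \right)}}{-1169611} - \frac{290524}{G{\left(-1620 \right)}} = \frac{84}{-1169611} - \frac{290524}{-513 + 2 \left(-1620\right)} = 84 \left(- \frac{1}{1169611}\right) - \frac{290524}{-513 - 3240} = - \frac{84}{1169611} - \frac{290524}{-3753} = - \frac{84}{1169611} - - \frac{290524}{3753} = - \frac{84}{1169611} + \frac{290524}{3753} = \frac{339799750912}{4389550083}$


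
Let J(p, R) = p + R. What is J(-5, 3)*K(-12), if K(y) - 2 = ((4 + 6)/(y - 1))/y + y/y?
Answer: -239/39 ≈ -6.1282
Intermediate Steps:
J(p, R) = R + p
K(y) = 3 + 10/(y*(-1 + y)) (K(y) = 2 + (((4 + 6)/(y - 1))/y + y/y) = 2 + ((10/(-1 + y))/y + 1) = 2 + (10/(y*(-1 + y)) + 1) = 2 + (1 + 10/(y*(-1 + y))) = 3 + 10/(y*(-1 + y)))
J(-5, 3)*K(-12) = (3 - 5)*((10 - 3*(-12) + 3*(-12)²)/((-12)*(-1 - 12))) = -(-1)*(10 + 36 + 3*144)/(6*(-13)) = -(-1)*(-1)*(10 + 36 + 432)/(6*13) = -(-1)*(-1)*478/(6*13) = -2*239/78 = -239/39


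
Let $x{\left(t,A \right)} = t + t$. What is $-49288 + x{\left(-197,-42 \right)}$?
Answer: $-49682$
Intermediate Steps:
$x{\left(t,A \right)} = 2 t$
$-49288 + x{\left(-197,-42 \right)} = -49288 + 2 \left(-197\right) = -49288 - 394 = -49682$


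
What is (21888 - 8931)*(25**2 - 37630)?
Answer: -479473785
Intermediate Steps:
(21888 - 8931)*(25**2 - 37630) = 12957*(625 - 37630) = 12957*(-37005) = -479473785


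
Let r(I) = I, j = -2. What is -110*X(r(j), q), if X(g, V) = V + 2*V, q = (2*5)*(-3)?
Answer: 9900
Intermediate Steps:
q = -30 (q = 10*(-3) = -30)
X(g, V) = 3*V
-110*X(r(j), q) = -330*(-30) = -110*(-90) = 9900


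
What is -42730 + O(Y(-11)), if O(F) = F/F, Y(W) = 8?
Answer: -42729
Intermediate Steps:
O(F) = 1
-42730 + O(Y(-11)) = -42730 + 1 = -42729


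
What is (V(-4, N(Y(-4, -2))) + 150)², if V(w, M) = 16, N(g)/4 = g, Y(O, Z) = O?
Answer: 27556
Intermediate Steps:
N(g) = 4*g
(V(-4, N(Y(-4, -2))) + 150)² = (16 + 150)² = 166² = 27556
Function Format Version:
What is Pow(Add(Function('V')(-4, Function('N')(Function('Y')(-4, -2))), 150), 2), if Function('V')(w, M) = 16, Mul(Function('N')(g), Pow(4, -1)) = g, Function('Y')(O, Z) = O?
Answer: 27556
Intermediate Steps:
Function('N')(g) = Mul(4, g)
Pow(Add(Function('V')(-4, Function('N')(Function('Y')(-4, -2))), 150), 2) = Pow(Add(16, 150), 2) = Pow(166, 2) = 27556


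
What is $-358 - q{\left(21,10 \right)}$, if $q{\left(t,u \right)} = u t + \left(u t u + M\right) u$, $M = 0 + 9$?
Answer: $-21658$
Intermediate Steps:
$M = 9$
$q{\left(t,u \right)} = t u + u \left(9 + t u^{2}\right)$ ($q{\left(t,u \right)} = u t + \left(u t u + 9\right) u = t u + \left(t u u + 9\right) u = t u + \left(t u^{2} + 9\right) u = t u + \left(9 + t u^{2}\right) u = t u + u \left(9 + t u^{2}\right)$)
$-358 - q{\left(21,10 \right)} = -358 - 10 \left(9 + 21 + 21 \cdot 10^{2}\right) = -358 - 10 \left(9 + 21 + 21 \cdot 100\right) = -358 - 10 \left(9 + 21 + 2100\right) = -358 - 10 \cdot 2130 = -358 - 21300 = -21658$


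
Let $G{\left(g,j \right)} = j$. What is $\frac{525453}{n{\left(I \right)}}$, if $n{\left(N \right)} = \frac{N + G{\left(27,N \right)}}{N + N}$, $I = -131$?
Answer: $525453$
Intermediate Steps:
$n{\left(N \right)} = 1$ ($n{\left(N \right)} = \frac{N + N}{N + N} = \frac{2 N}{2 N} = 2 N \frac{1}{2 N} = 1$)
$\frac{525453}{n{\left(I \right)}} = \frac{525453}{1} = 525453 \cdot 1 = 525453$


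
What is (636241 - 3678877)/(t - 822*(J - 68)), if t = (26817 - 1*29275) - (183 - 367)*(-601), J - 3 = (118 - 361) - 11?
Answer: -760659/37294 ≈ -20.396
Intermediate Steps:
J = -251 (J = 3 + ((118 - 361) - 11) = 3 + (-243 - 11) = 3 - 254 = -251)
t = -113042 (t = (26817 - 29275) - (-184)*(-601) = -2458 - 1*110584 = -2458 - 110584 = -113042)
(636241 - 3678877)/(t - 822*(J - 68)) = (636241 - 3678877)/(-113042 - 822*(-251 - 68)) = -3042636/(-113042 - 822*(-319)) = -3042636/(-113042 + 262218) = -3042636/149176 = -3042636*1/149176 = -760659/37294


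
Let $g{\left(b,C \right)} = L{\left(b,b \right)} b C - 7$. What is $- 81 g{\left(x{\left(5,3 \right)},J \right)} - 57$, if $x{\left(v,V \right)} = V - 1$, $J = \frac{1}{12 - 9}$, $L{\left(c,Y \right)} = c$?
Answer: $402$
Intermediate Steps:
$J = \frac{1}{3} \approx 0.33333$
$x{\left(v,V \right)} = -1 + V$
$g{\left(b,C \right)} = -7 + C b^{2}$ ($g{\left(b,C \right)} = b b C - 7 = b^{2} C - 7 = C b^{2} - 7 = -7 + C b^{2}$)
$- 81 g{\left(x{\left(5,3 \right)},J \right)} - 57 = - 81 \left(-7 + \frac{\left(-1 + 3\right)^{2}}{3}\right) - 57 = - 81 \left(-7 + \frac{2^{2}}{3}\right) - 57 = - 81 \left(-7 + \frac{1}{3} \cdot 4\right) - 57 = - 81 \left(-7 + \frac{4}{3}\right) - 57 = \left(-81\right) \left(- \frac{17}{3}\right) - 57 = 459 - 57 = 402$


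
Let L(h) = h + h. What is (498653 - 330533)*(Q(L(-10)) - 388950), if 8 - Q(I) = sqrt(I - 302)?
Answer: -65388929040 - 168120*I*sqrt(322) ≈ -6.5389e+10 - 3.0168e+6*I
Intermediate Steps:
L(h) = 2*h
Q(I) = 8 - sqrt(-302 + I) (Q(I) = 8 - sqrt(I - 302) = 8 - sqrt(-302 + I))
(498653 - 330533)*(Q(L(-10)) - 388950) = (498653 - 330533)*((8 - sqrt(-302 + 2*(-10))) - 388950) = 168120*((8 - sqrt(-302 - 20)) - 388950) = 168120*((8 - sqrt(-322)) - 388950) = 168120*((8 - I*sqrt(322)) - 388950) = 168120*(-388942 - I*sqrt(322)) = -65388929040 - 168120*I*sqrt(322)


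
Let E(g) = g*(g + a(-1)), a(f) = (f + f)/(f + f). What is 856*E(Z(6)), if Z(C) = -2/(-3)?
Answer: 8560/9 ≈ 951.11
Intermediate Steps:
a(f) = 1 (a(f) = (2*f)/((2*f)) = (2*f)*(1/(2*f)) = 1)
Z(C) = ⅔ (Z(C) = -2*(-⅓) = ⅔)
E(g) = g*(1 + g) (E(g) = g*(g + 1) = g*(1 + g))
856*E(Z(6)) = 856*(2*(1 + ⅔)/3) = 856*((⅔)*(5/3)) = 856*(10/9) = 8560/9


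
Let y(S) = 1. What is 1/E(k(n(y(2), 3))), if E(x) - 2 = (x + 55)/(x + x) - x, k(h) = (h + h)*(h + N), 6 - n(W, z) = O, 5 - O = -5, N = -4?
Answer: -128/7817 ≈ -0.016375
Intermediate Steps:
O = 10 (O = 5 - 1*(-5) = 5 + 5 = 10)
n(W, z) = -4 (n(W, z) = 6 - 1*10 = 6 - 10 = -4)
k(h) = 2*h*(-4 + h) (k(h) = (h + h)*(h - 4) = (2*h)*(-4 + h) = 2*h*(-4 + h))
E(x) = 2 - x + (55 + x)/(2*x) (E(x) = 2 + ((x + 55)/(x + x) - x) = 2 + ((55 + x)/((2*x)) - x) = 2 + ((55 + x)*(1/(2*x)) - x) = 2 + ((55 + x)/(2*x) - x) = 2 + (-x + (55 + x)/(2*x)) = 2 - x + (55 + x)/(2*x))
1/E(k(n(y(2), 3))) = 1/(5/2 - 2*(-4)*(-4 - 4) + 55/(2*((2*(-4)*(-4 - 4))))) = 1/(5/2 - 2*(-4)*(-8) + 55/(2*((2*(-4)*(-8))))) = 1/(5/2 - 1*64 + (55/2)/64) = 1/(5/2 - 64 + (55/2)*(1/64)) = 1/(5/2 - 64 + 55/128) = 1/(-7817/128) = -128/7817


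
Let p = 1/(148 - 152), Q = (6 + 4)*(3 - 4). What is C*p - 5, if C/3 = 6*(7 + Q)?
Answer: 17/2 ≈ 8.5000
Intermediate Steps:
Q = -10 (Q = 10*(-1) = -10)
p = -¼ (p = 1/(-4) = -¼ ≈ -0.25000)
C = -54 (C = 3*(6*(7 - 10)) = 3*(6*(-3)) = 3*(-18) = -54)
C*p - 5 = -54*(-¼) - 5 = 27/2 - 5 = 17/2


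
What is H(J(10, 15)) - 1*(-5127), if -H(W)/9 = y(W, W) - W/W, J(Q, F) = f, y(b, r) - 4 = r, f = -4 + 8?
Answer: 5064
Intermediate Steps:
f = 4
y(b, r) = 4 + r
J(Q, F) = 4
H(W) = -27 - 9*W (H(W) = -9*((4 + W) - W/W) = -9*((4 + W) - 1*1) = -9*((4 + W) - 1) = -9*(3 + W) = -27 - 9*W)
H(J(10, 15)) - 1*(-5127) = (-27 - 9*4) - 1*(-5127) = (-27 - 36) + 5127 = -63 + 5127 = 5064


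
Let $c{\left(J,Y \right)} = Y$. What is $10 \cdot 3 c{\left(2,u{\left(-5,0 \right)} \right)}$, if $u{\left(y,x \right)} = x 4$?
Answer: $0$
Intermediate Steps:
$u{\left(y,x \right)} = 4 x$
$10 \cdot 3 c{\left(2,u{\left(-5,0 \right)} \right)} = 10 \cdot 3 \cdot 4 \cdot 0 = 30 \cdot 0 = 0$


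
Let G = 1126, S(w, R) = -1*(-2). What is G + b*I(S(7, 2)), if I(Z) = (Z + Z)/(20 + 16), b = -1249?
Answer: 8885/9 ≈ 987.22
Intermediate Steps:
S(w, R) = 2
I(Z) = Z/18 (I(Z) = (2*Z)/36 = (2*Z)*(1/36) = Z/18)
G + b*I(S(7, 2)) = 1126 - 1249*2/18 = 1126 - 1249*⅑ = 1126 - 1249/9 = 8885/9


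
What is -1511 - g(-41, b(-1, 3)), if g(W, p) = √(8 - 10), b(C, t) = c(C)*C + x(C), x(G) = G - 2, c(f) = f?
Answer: -1511 - I*√2 ≈ -1511.0 - 1.4142*I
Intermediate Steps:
x(G) = -2 + G
b(C, t) = -2 + C + C² (b(C, t) = C*C + (-2 + C) = C² + (-2 + C) = -2 + C + C²)
g(W, p) = I*√2 (g(W, p) = √(-2) = I*√2)
-1511 - g(-41, b(-1, 3)) = -1511 - I*√2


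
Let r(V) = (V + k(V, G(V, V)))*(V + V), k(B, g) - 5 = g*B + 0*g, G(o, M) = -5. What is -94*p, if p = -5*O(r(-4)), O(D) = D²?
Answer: 13265280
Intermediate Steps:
k(B, g) = 5 + B*g (k(B, g) = 5 + (g*B + 0*g) = 5 + (B*g + 0) = 5 + B*g)
r(V) = 2*V*(5 - 4*V) (r(V) = (V + (5 + V*(-5)))*(V + V) = (V + (5 - 5*V))*(2*V) = (5 - 4*V)*(2*V) = 2*V*(5 - 4*V))
p = -141120 (p = -5*64*(5 - 4*(-4))² = -5*64*(5 + 16)² = -5*(2*(-4)*21)² = -5*(-168)² = -5*28224 = -141120)
-94*p = -94*(-141120) = 13265280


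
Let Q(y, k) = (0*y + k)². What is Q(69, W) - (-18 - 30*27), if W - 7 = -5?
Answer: 832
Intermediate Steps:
W = 2 (W = 7 - 5 = 2)
Q(y, k) = k² (Q(y, k) = (0 + k)² = k²)
Q(69, W) - (-18 - 30*27) = 2² - (-18 - 30*27) = 4 - (-18 - 810) = 4 - 1*(-828) = 4 + 828 = 832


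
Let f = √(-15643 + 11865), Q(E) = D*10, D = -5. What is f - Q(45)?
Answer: 50 + I*√3778 ≈ 50.0 + 61.465*I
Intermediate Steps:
Q(E) = -50 (Q(E) = -5*10 = -50)
f = I*√3778 (f = √(-3778) = I*√3778 ≈ 61.465*I)
f - Q(45) = I*√3778 - 1*(-50) = I*√3778 + 50 = 50 + I*√3778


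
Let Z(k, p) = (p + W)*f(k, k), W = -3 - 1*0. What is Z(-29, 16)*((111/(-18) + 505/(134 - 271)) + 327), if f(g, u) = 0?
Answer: 0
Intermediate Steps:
W = -3 (W = -3 + 0 = -3)
Z(k, p) = 0 (Z(k, p) = (p - 3)*0 = (-3 + p)*0 = 0)
Z(-29, 16)*((111/(-18) + 505/(134 - 271)) + 327) = 0*((111/(-18) + 505/(134 - 271)) + 327) = 0*((111*(-1/18) + 505/(-137)) + 327) = 0*((-37/6 + 505*(-1/137)) + 327) = 0*((-37/6 - 505/137) + 327) = 0*(-8099/822 + 327) = 0*(260695/822) = 0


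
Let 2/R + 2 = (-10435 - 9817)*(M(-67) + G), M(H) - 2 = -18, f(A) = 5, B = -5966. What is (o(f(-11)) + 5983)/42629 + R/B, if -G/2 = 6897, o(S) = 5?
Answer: 4995703322417443/35564769026912226 ≈ 0.14047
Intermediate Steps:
G = -13794 (G = -2*6897 = -13794)
M(H) = -16 (M(H) = 2 - 18 = -16)
R = 1/139840059 (R = 2/(-2 + (-10435 - 9817)*(-16 - 13794)) = 2/(-2 - 20252*(-13810)) = 2/(-2 + 279680120) = 2/279680118 = 2*(1/279680118) = 1/139840059 ≈ 7.1510e-9)
(o(f(-11)) + 5983)/42629 + R/B = (5 + 5983)/42629 + (1/139840059)/(-5966) = 5988*(1/42629) + (1/139840059)*(-1/5966) = 5988/42629 - 1/834285791994 = 4995703322417443/35564769026912226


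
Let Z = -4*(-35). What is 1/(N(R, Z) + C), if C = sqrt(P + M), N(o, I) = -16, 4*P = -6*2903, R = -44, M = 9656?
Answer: 32/10091 + sqrt(21206)/10091 ≈ 0.017602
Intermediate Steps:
Z = 140
P = -8709/2 (P = (-6*2903)/4 = (1/4)*(-17418) = -8709/2 ≈ -4354.5)
C = sqrt(21206)/2 (C = sqrt(-8709/2 + 9656) = sqrt(10603/2) = sqrt(21206)/2 ≈ 72.811)
1/(N(R, Z) + C) = 1/(-16 + sqrt(21206)/2)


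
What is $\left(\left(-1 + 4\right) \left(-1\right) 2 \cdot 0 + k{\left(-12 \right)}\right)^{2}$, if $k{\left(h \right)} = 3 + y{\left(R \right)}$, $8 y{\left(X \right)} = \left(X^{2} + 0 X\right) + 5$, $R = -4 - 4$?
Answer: $\frac{8649}{64} \approx 135.14$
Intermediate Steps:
$R = -8$ ($R = -4 - 4 = -8$)
$y{\left(X \right)} = \frac{5}{8} + \frac{X^{2}}{8}$ ($y{\left(X \right)} = \frac{\left(X^{2} + 0 X\right) + 5}{8} = \frac{\left(X^{2} + 0\right) + 5}{8} = \frac{X^{2} + 5}{8} = \frac{5 + X^{2}}{8} = \frac{5}{8} + \frac{X^{2}}{8}$)
$k{\left(h \right)} = \frac{93}{8}$ ($k{\left(h \right)} = 3 + \left(\frac{5}{8} + \frac{\left(-8\right)^{2}}{8}\right) = 3 + \left(\frac{5}{8} + \frac{1}{8} \cdot 64\right) = 3 + \left(\frac{5}{8} + 8\right) = 3 + \frac{69}{8} = \frac{93}{8}$)
$\left(\left(-1 + 4\right) \left(-1\right) 2 \cdot 0 + k{\left(-12 \right)}\right)^{2} = \left(\left(-1 + 4\right) \left(-1\right) 2 \cdot 0 + \frac{93}{8}\right)^{2} = \left(3 \left(\left(-2\right) 0\right) + \frac{93}{8}\right)^{2} = \left(3 \cdot 0 + \frac{93}{8}\right)^{2} = \left(0 + \frac{93}{8}\right)^{2} = \left(\frac{93}{8}\right)^{2} = \frac{8649}{64}$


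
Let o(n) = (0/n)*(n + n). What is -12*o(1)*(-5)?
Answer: 0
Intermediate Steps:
o(n) = 0 (o(n) = 0*(2*n) = 0)
-12*o(1)*(-5) = -12*0*(-5) = 0*(-5) = 0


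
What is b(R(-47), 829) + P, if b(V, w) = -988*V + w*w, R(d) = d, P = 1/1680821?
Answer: 1233179708818/1680821 ≈ 7.3368e+5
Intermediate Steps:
P = 1/1680821 ≈ 5.9495e-7
b(V, w) = w² - 988*V (b(V, w) = -988*V + w² = w² - 988*V)
b(R(-47), 829) + P = (829² - 988*(-47)) + 1/1680821 = (687241 + 46436) + 1/1680821 = 733677 + 1/1680821 = 1233179708818/1680821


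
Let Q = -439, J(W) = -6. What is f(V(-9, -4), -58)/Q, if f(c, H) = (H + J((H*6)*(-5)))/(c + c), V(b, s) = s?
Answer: -8/439 ≈ -0.018223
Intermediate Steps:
f(c, H) = (-6 + H)/(2*c) (f(c, H) = (H - 6)/(c + c) = (-6 + H)/((2*c)) = (-6 + H)*(1/(2*c)) = (-6 + H)/(2*c))
f(V(-9, -4), -58)/Q = ((1/2)*(-6 - 58)/(-4))/(-439) = ((1/2)*(-1/4)*(-64))*(-1/439) = 8*(-1/439) = -8/439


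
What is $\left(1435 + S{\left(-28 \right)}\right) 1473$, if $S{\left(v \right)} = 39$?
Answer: $2171202$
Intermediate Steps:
$\left(1435 + S{\left(-28 \right)}\right) 1473 = \left(1435 + 39\right) 1473 = 1474 \cdot 1473 = 2171202$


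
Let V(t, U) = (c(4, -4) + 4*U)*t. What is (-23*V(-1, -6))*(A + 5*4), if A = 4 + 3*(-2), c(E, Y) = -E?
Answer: -11592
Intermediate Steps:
A = -2 (A = 4 - 6 = -2)
V(t, U) = t*(-4 + 4*U) (V(t, U) = (-1*4 + 4*U)*t = (-4 + 4*U)*t = t*(-4 + 4*U))
(-23*V(-1, -6))*(A + 5*4) = (-92*(-1)*(-1 - 6))*(-2 + 5*4) = (-92*(-1)*(-7))*(-2 + 20) = -23*28*18 = -644*18 = -11592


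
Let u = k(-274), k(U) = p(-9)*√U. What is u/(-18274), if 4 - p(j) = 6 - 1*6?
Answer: -2*I*√274/9137 ≈ -0.0036233*I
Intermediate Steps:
p(j) = 4 (p(j) = 4 - (6 - 1*6) = 4 - (6 - 6) = 4 - 1*0 = 4 + 0 = 4)
k(U) = 4*√U
u = 4*I*√274 (u = 4*√(-274) = 4*(I*√274) = 4*I*√274 ≈ 66.212*I)
u/(-18274) = (4*I*√274)/(-18274) = (4*I*√274)*(-1/18274) = -2*I*√274/9137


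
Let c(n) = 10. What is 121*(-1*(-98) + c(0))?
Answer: 13068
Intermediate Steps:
121*(-1*(-98) + c(0)) = 121*(-1*(-98) + 10) = 121*(98 + 10) = 121*108 = 13068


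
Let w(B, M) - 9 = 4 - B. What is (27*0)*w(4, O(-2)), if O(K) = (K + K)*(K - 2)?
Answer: 0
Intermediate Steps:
O(K) = 2*K*(-2 + K) (O(K) = (2*K)*(-2 + K) = 2*K*(-2 + K))
w(B, M) = 13 - B (w(B, M) = 9 + (4 - B) = 13 - B)
(27*0)*w(4, O(-2)) = (27*0)*(13 - 1*4) = 0*(13 - 4) = 0*9 = 0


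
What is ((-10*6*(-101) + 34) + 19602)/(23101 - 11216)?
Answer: 25696/11885 ≈ 2.1621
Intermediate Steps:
((-10*6*(-101) + 34) + 19602)/(23101 - 11216) = ((-60*(-101) + 34) + 19602)/11885 = ((6060 + 34) + 19602)*(1/11885) = (6094 + 19602)*(1/11885) = 25696*(1/11885) = 25696/11885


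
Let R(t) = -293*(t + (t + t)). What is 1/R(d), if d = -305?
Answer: 1/268095 ≈ 3.7300e-6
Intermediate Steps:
R(t) = -879*t (R(t) = -293*(t + 2*t) = -879*t)
1/R(d) = 1/(-879*(-305)) = 1/268095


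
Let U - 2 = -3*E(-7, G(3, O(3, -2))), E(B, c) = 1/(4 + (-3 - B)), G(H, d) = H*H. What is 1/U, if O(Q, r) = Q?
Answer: 8/13 ≈ 0.61539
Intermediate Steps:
G(H, d) = H²
E(B, c) = 1/(1 - B)
U = 13/8 (U = 2 - (-3)/(-1 - 7) = 2 - (-3)/(-8) = 2 - (-3)*(-1)/8 = 2 - 3*⅛ = 2 - 3/8 = 13/8 ≈ 1.6250)
1/U = 1/(13/8) = 8/13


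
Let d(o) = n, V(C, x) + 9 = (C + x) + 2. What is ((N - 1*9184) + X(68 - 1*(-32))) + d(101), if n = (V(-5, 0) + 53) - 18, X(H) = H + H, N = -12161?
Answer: -21122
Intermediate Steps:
V(C, x) = -7 + C + x (V(C, x) = -9 + ((C + x) + 2) = -9 + (2 + C + x) = -7 + C + x)
X(H) = 2*H
n = 23 (n = ((-7 - 5 + 0) + 53) - 18 = (-12 + 53) - 18 = 41 - 18 = 23)
d(o) = 23
((N - 1*9184) + X(68 - 1*(-32))) + d(101) = ((-12161 - 1*9184) + 2*(68 - 1*(-32))) + 23 = ((-12161 - 9184) + 2*(68 + 32)) + 23 = (-21345 + 2*100) + 23 = (-21345 + 200) + 23 = -21145 + 23 = -21122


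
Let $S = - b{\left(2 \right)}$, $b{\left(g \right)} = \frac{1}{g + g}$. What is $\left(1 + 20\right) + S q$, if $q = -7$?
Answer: $\frac{91}{4} \approx 22.75$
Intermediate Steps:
$b{\left(g \right)} = \frac{1}{2 g}$
$S = - \frac{1}{4}$ ($S = - \frac{1}{2 \cdot 2} = \left(-1\right) \frac{1}{4} = - \frac{1}{4} \approx -0.25$)
$\left(1 + 20\right) + S q = \left(1 + 20\right) - - \frac{7}{4} = 21 + \frac{7}{4} = \frac{91}{4}$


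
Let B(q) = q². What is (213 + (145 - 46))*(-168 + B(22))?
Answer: 98592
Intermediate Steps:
(213 + (145 - 46))*(-168 + B(22)) = (213 + (145 - 46))*(-168 + 22²) = (213 + 99)*(-168 + 484) = 312*316 = 98592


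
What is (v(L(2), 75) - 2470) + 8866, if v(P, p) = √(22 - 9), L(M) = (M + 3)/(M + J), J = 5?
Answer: 6396 + √13 ≈ 6399.6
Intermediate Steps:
L(M) = (3 + M)/(5 + M) (L(M) = (M + 3)/(M + 5) = (3 + M)/(5 + M))
v(P, p) = √13
(v(L(2), 75) - 2470) + 8866 = (√13 - 2470) + 8866 = (-2470 + √13) + 8866 = 6396 + √13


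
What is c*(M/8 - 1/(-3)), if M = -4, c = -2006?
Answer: 1003/3 ≈ 334.33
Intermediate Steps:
c*(M/8 - 1/(-3)) = -2006*(-4/8 - 1/(-3)) = -2006*(-4*⅛ - 1*(-⅓)) = -2006*(-½ + ⅓) = -2006*(-⅙) = 1003/3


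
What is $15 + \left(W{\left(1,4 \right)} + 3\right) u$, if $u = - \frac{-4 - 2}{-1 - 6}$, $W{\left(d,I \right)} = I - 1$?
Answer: $\frac{69}{7} \approx 9.8571$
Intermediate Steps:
$W{\left(d,I \right)} = -1 + I$
$u = - \frac{6}{7}$ ($u = - \frac{-6}{-7} = - \frac{\left(-6\right) \left(-1\right)}{7} = \left(-1\right) \frac{6}{7} = - \frac{6}{7} \approx -0.85714$)
$15 + \left(W{\left(1,4 \right)} + 3\right) u = 15 + \left(\left(-1 + 4\right) + 3\right) \left(- \frac{6}{7}\right) = 15 + \left(3 + 3\right) \left(- \frac{6}{7}\right) = 15 + 6 \left(- \frac{6}{7}\right) = 15 - \frac{36}{7} = \frac{69}{7}$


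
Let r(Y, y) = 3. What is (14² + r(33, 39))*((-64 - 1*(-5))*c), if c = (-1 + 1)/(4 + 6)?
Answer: 0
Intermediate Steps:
c = 0 (c = 0/10 = 0*(⅒) = 0)
(14² + r(33, 39))*((-64 - 1*(-5))*c) = (14² + 3)*((-64 - 1*(-5))*0) = (196 + 3)*((-64 + 5)*0) = 199*(-59*0) = 199*0 = 0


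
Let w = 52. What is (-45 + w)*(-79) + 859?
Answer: 306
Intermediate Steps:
(-45 + w)*(-79) + 859 = (-45 + 52)*(-79) + 859 = 7*(-79) + 859 = -553 + 859 = 306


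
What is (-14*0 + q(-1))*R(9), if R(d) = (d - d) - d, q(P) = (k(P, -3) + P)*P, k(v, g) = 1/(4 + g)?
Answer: 0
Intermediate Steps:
q(P) = P*(1 + P) (q(P) = (1/(4 - 3) + P)*P = (1/1 + P)*P = (1 + P)*P = P*(1 + P))
R(d) = -d (R(d) = 0 - d = -d)
(-14*0 + q(-1))*R(9) = (-14*0 - (1 - 1))*(-1*9) = (0 - 1*0)*(-9) = (0 + 0)*(-9) = 0*(-9) = 0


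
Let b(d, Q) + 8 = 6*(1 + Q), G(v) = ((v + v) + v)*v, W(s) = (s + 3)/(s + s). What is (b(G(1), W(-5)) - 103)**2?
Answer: 269361/25 ≈ 10774.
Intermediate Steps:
W(s) = (3 + s)/(2*s) (W(s) = (3 + s)/((2*s)) = (3 + s)*(1/(2*s)) = (3 + s)/(2*s))
G(v) = 3*v**2 (G(v) = (2*v + v)*v = (3*v)*v = 3*v**2)
b(d, Q) = -2 + 6*Q (b(d, Q) = -8 + 6*(1 + Q) = -8 + (6 + 6*Q) = -2 + 6*Q)
(b(G(1), W(-5)) - 103)**2 = ((-2 + 6*((1/2)*(3 - 5)/(-5))) - 103)**2 = ((-2 + 6*((1/2)*(-1/5)*(-2))) - 103)**2 = ((-2 + 6*(1/5)) - 103)**2 = ((-2 + 6/5) - 103)**2 = (-4/5 - 103)**2 = (-519/5)**2 = 269361/25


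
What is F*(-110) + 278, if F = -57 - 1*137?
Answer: 21618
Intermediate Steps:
F = -194 (F = -57 - 137 = -194)
F*(-110) + 278 = -194*(-110) + 278 = 21340 + 278 = 21618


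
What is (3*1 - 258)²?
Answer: 65025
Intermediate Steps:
(3*1 - 258)² = (3 - 258)² = (-255)² = 65025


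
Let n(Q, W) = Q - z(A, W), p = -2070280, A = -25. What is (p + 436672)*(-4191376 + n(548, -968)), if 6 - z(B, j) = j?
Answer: 6847761281616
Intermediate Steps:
z(B, j) = 6 - j
n(Q, W) = -6 + Q + W (n(Q, W) = Q - (6 - W) = Q + (-6 + W) = -6 + Q + W)
(p + 436672)*(-4191376 + n(548, -968)) = (-2070280 + 436672)*(-4191376 + (-6 + 548 - 968)) = -1633608*(-4191376 - 426) = -1633608*(-4191802) = 6847761281616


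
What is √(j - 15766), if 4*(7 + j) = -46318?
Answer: I*√109410/2 ≈ 165.39*I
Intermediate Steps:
j = -23173/2 (j = -7 + (¼)*(-46318) = -7 - 23159/2 = -23173/2 ≈ -11587.)
√(j - 15766) = √(-23173/2 - 15766) = √(-54705/2) = I*√109410/2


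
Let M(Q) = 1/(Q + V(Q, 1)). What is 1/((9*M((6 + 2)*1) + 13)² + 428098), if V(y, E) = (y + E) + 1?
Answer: 4/1713121 ≈ 2.3349e-6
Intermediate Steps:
V(y, E) = 1 + E + y (V(y, E) = (E + y) + 1 = 1 + E + y)
M(Q) = 1/(2 + 2*Q) (M(Q) = 1/(Q + (1 + 1 + Q)) = 1/(Q + (2 + Q)) = 1/(2 + 2*Q))
1/((9*M((6 + 2)*1) + 13)² + 428098) = 1/((9*(1/(2*(1 + (6 + 2)*1))) + 13)² + 428098) = 1/((9*(1/(2*(1 + 8*1))) + 13)² + 428098) = 1/((9*(1/(2*(1 + 8))) + 13)² + 428098) = 1/((9*((½)/9) + 13)² + 428098) = 1/((9*((½)*(⅑)) + 13)² + 428098) = 1/((9*(1/18) + 13)² + 428098) = 1/((½ + 13)² + 428098) = 1/((27/2)² + 428098) = 1/(729/4 + 428098) = 1/(1713121/4) = 4/1713121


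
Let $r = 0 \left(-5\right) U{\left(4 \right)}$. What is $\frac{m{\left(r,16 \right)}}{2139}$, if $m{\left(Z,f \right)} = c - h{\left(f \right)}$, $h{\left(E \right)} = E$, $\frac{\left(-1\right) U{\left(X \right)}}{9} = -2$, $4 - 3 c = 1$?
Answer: $- \frac{5}{713} \approx -0.0070126$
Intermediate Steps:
$c = 1$ ($c = \frac{4}{3} - \frac{1}{3} = 1$)
$U{\left(X \right)} = 18$ ($U{\left(X \right)} = \left(-9\right) \left(-2\right) = 18$)
$r = 0$ ($r = 0 \left(-5\right) 18 = 0 \cdot 18 = 0$)
$m{\left(Z,f \right)} = 1 - f$
$\frac{m{\left(r,16 \right)}}{2139} = \frac{1 - 16}{2139} = \left(1 - 16\right) \frac{1}{2139} = \left(-15\right) \frac{1}{2139} = - \frac{5}{713}$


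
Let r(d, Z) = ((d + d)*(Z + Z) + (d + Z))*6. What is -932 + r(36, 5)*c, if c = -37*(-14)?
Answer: 2364256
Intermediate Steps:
c = 518
r(d, Z) = 6*Z + 6*d + 24*Z*d (r(d, Z) = ((2*d)*(2*Z) + (Z + d))*6 = (4*Z*d + (Z + d))*6 = (Z + d + 4*Z*d)*6 = 6*Z + 6*d + 24*Z*d)
-932 + r(36, 5)*c = -932 + (6*5 + 6*36 + 24*5*36)*518 = -932 + (30 + 216 + 4320)*518 = -932 + 4566*518 = -932 + 2365188 = 2364256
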